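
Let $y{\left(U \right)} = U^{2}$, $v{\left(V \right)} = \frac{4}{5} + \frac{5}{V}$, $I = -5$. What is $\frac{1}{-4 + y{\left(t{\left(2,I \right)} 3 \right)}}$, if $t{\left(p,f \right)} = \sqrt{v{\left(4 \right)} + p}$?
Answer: $\frac{20}{649} \approx 0.030817$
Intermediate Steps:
$v{\left(V \right)} = \frac{4}{5} + \frac{5}{V}$ ($v{\left(V \right)} = 4 \cdot \frac{1}{5} + \frac{5}{V} = \frac{4}{5} + \frac{5}{V}$)
$t{\left(p,f \right)} = \sqrt{\frac{41}{20} + p}$ ($t{\left(p,f \right)} = \sqrt{\left(\frac{4}{5} + \frac{5}{4}\right) + p} = \sqrt{\frac{41}{20} + p}$)
$\frac{1}{-4 + y{\left(t{\left(2,I \right)} 3 \right)}} = \frac{1}{-4 + \left(\frac{\sqrt{205 + 100 \cdot 2}}{10} \cdot 3\right)^{2}} = \frac{1}{-4 + \left(\frac{\sqrt{205 + 200}}{10} \cdot 3\right)^{2}} = \frac{1}{-4 + \left(\frac{\sqrt{405}}{10} \cdot 3\right)^{2}} = \frac{1}{-4 + \left(\frac{9 \sqrt{5}}{10} \cdot 3\right)^{2}} = \frac{1}{-4 + \left(\frac{27 \sqrt{5}}{10}\right)^{2}} = \frac{1}{-4 + \frac{729}{20}} = \frac{1}{\frac{649}{20}} = \frac{20}{649}$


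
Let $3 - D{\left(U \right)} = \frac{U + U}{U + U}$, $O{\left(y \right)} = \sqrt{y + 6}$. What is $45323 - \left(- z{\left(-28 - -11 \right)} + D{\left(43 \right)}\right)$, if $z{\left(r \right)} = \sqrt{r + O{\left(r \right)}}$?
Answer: $45321 + \sqrt{-17 + i \sqrt{11}} \approx 45321.0 + 4.1425 i$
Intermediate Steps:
$O{\left(y \right)} = \sqrt{6 + y}$
$D{\left(U \right)} = 2$ ($D{\left(U \right)} = 3 - \frac{U + U}{U + U} = 3 - \frac{2 U}{2 U} = 3 - 2 U \frac{1}{2 U} = 3 - 1 = 2$)
$z{\left(r \right)} = \sqrt{r + \sqrt{6 + r}}$
$45323 - \left(- z{\left(-28 - -11 \right)} + D{\left(43 \right)}\right) = 45323 + \left(\sqrt{\left(-28 - -11\right) + \sqrt{6 - 17}} - 2\right) = 45323 - \left(2 - \sqrt{\left(-28 + 11\right) + \sqrt{6 + \left(-28 + 11\right)}}\right) = 45323 - \left(2 - \sqrt{-17 + \sqrt{6 - 17}}\right) = 45323 - \left(2 - \sqrt{-17 + \sqrt{-11}}\right) = 45323 - \left(2 - \sqrt{-17 + i \sqrt{11}}\right) = 45321 + \sqrt{-17 + i \sqrt{11}}$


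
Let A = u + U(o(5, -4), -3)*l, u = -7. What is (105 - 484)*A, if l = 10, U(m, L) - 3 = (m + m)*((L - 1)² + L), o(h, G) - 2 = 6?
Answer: -797037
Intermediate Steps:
o(h, G) = 8 (o(h, G) = 2 + 6 = 8)
U(m, L) = 3 + 2*m*(L + (-1 + L)²) (U(m, L) = 3 + (m + m)*((L - 1)² + L) = 3 + (2*m)*((-1 + L)² + L) = 3 + (2*m)*(L + (-1 + L)²) = 3 + 2*m*(L + (-1 + L)²))
A = 2103 (A = -7 + (3 + 2*(-3)*8 + 2*8*(-1 - 3)²)*10 = -7 + (3 - 48 + 2*8*(-4)²)*10 = -7 + (3 - 48 + 2*8*16)*10 = -7 + (3 - 48 + 256)*10 = -7 + 211*10 = -7 + 2110 = 2103)
(105 - 484)*A = (105 - 484)*2103 = -379*2103 = -797037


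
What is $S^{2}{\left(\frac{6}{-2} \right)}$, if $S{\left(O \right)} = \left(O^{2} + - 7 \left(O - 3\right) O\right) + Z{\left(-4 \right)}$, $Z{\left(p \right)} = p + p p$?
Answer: $11025$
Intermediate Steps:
$Z{\left(p \right)} = p + p^{2}$
$S{\left(O \right)} = 12 + O^{2} + O \left(21 - 7 O\right)$ ($S{\left(O \right)} = \left(O^{2} + - 7 \left(O - 3\right) O\right) - 4 \left(1 - 4\right) = \left(O^{2} + - 7 \left(-3 + O\right) O\right) - -12 = \left(O^{2} + \left(21 - 7 O\right) O\right) + 12 = \left(O^{2} + O \left(21 - 7 O\right)\right) + 12 = 12 + O^{2} + O \left(21 - 7 O\right)$)
$S^{2}{\left(\frac{6}{-2} \right)} = \left(12 - 6 \left(\frac{6}{-2}\right)^{2} + 21 \frac{6}{-2}\right)^{2} = \left(12 - 6 \left(6 \left(- \frac{1}{2}\right)\right)^{2} + 21 \cdot 6 \left(- \frac{1}{2}\right)\right)^{2} = \left(12 - 6 \left(-3\right)^{2} + 21 \left(-3\right)\right)^{2} = \left(12 - 54 - 63\right)^{2} = \left(-105\right)^{2} = 11025$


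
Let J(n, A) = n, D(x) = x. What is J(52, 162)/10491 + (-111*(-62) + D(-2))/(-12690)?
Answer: -183380/341361 ≈ -0.53720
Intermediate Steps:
J(52, 162)/10491 + (-111*(-62) + D(-2))/(-12690) = 52/10491 + (-111*(-62) - 2)/(-12690) = 52*(1/10491) + (6882 - 2)*(-1/12690) = 4/807 + 6880*(-1/12690) = 4/807 - 688/1269 = -183380/341361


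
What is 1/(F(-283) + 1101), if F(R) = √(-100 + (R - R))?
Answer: 1101/1212301 - 10*I/1212301 ≈ 0.00090819 - 8.2488e-6*I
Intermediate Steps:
F(R) = 10*I (F(R) = √(-100 + 0) = √(-100) = 10*I)
1/(F(-283) + 1101) = 1/(10*I + 1101) = 1/(1101 + 10*I) = (1101 - 10*I)/1212301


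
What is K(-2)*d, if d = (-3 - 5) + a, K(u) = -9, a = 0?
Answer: 72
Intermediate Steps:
d = -8 (d = (-3 - 5) + 0 = -8 + 0 = -8)
K(-2)*d = -9*(-8) = 72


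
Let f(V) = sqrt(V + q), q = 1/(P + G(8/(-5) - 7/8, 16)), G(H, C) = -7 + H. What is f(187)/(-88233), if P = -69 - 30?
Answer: -sqrt(3520460667)/382842987 ≈ -0.00015498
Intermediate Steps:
P = -99
q = -40/4339 (q = 1/(-99 + (-7 + (8/(-5) - 7/8))) = 1/(-99 + (-7 + (8*(-1/5) - 7*1/8))) = 1/(-99 + (-7 + (-8/5 - 7/8))) = 1/(-99 + (-7 - 99/40)) = 1/(-99 - 379/40) = 1/(-4339/40) = -40/4339 ≈ -0.0092187)
f(V) = sqrt(-40/4339 + V) (f(V) = sqrt(V - 40/4339) = sqrt(-40/4339 + V))
f(187)/(-88233) = (sqrt(-173560 + 18826921*187)/4339)/(-88233) = (sqrt(-173560 + 3520634227)/4339)*(-1/88233) = (sqrt(3520460667)/4339)*(-1/88233) = -sqrt(3520460667)/382842987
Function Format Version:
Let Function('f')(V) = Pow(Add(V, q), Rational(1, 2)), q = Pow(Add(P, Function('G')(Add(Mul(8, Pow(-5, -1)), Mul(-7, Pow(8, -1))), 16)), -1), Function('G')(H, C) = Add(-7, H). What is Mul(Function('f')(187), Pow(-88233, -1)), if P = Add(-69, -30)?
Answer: Mul(Rational(-1, 382842987), Pow(3520460667, Rational(1, 2))) ≈ -0.00015498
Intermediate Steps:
P = -99
q = Rational(-40, 4339) (q = Pow(Add(-99, Add(-7, Add(Mul(8, Pow(-5, -1)), Mul(-7, Pow(8, -1))))), -1) = Pow(Add(-99, Add(-7, Add(Mul(8, Rational(-1, 5)), Mul(-7, Rational(1, 8))))), -1) = Pow(Add(-99, Add(-7, Add(Rational(-8, 5), Rational(-7, 8)))), -1) = Pow(Add(-99, Add(-7, Rational(-99, 40))), -1) = Pow(Add(-99, Rational(-379, 40)), -1) = Pow(Rational(-4339, 40), -1) = Rational(-40, 4339) ≈ -0.0092187)
Function('f')(V) = Pow(Add(Rational(-40, 4339), V), Rational(1, 2)) (Function('f')(V) = Pow(Add(V, Rational(-40, 4339)), Rational(1, 2)) = Pow(Add(Rational(-40, 4339), V), Rational(1, 2)))
Mul(Function('f')(187), Pow(-88233, -1)) = Mul(Mul(Rational(1, 4339), Pow(Add(-173560, Mul(18826921, 187)), Rational(1, 2))), Pow(-88233, -1)) = Mul(Mul(Rational(1, 4339), Pow(Add(-173560, 3520634227), Rational(1, 2))), Rational(-1, 88233)) = Mul(Mul(Rational(1, 4339), Pow(3520460667, Rational(1, 2))), Rational(-1, 88233)) = Mul(Rational(-1, 382842987), Pow(3520460667, Rational(1, 2)))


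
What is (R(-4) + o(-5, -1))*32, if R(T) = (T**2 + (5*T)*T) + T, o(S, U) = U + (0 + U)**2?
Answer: 2944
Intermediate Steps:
o(S, U) = U + U**2
R(T) = T + 6*T**2 (R(T) = (T**2 + 5*T**2) + T = 6*T**2 + T = T + 6*T**2)
(R(-4) + o(-5, -1))*32 = (-4*(1 + 6*(-4)) - (1 - 1))*32 = (-4*(1 - 24) - 1*0)*32 = (-4*(-23) + 0)*32 = (92 + 0)*32 = 92*32 = 2944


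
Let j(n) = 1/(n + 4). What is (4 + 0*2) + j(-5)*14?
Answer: -10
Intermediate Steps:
j(n) = 1/(4 + n)
(4 + 0*2) + j(-5)*14 = (4 + 0*2) + 14/(4 - 5) = (4 + 0) + 14/(-1) = 4 - 1*14 = 4 - 14 = -10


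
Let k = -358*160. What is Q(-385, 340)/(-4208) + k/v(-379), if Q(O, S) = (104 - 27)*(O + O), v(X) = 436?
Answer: -26897975/229336 ≈ -117.29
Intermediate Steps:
Q(O, S) = 154*O (Q(O, S) = 77*(2*O) = 154*O)
k = -57280
Q(-385, 340)/(-4208) + k/v(-379) = (154*(-385))/(-4208) - 57280/436 = -59290*(-1/4208) - 57280*1/436 = 29645/2104 - 14320/109 = -26897975/229336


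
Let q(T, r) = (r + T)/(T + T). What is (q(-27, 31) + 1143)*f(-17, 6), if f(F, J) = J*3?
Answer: 61718/3 ≈ 20573.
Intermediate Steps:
f(F, J) = 3*J
q(T, r) = (T + r)/(2*T) (q(T, r) = (T + r)/((2*T)) = (T + r)*(1/(2*T)) = (T + r)/(2*T))
(q(-27, 31) + 1143)*f(-17, 6) = ((½)*(-27 + 31)/(-27) + 1143)*(3*6) = ((½)*(-1/27)*4 + 1143)*18 = (-2/27 + 1143)*18 = (30859/27)*18 = 61718/3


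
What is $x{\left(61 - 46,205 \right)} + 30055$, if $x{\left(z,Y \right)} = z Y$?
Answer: $33130$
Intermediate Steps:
$x{\left(z,Y \right)} = Y z$
$x{\left(61 - 46,205 \right)} + 30055 = 205 \left(61 - 46\right) + 30055 = 205 \cdot 15 + 30055 = 3075 + 30055 = 33130$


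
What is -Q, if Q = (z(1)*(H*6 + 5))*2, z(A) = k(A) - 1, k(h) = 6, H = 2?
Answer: -170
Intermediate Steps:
z(A) = 5 (z(A) = 6 - 1 = 5)
Q = 170 (Q = (5*(2*6 + 5))*2 = (5*(12 + 5))*2 = (5*17)*2 = 85*2 = 170)
-Q = -1*170 = -170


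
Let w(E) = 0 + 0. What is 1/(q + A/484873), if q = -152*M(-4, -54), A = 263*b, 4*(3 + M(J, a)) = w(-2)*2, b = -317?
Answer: 484873/221018717 ≈ 0.0021938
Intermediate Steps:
w(E) = 0
M(J, a) = -3 (M(J, a) = -3 + (0*2)/4 = -3 + (1/4)*0 = -3 + 0 = -3)
A = -83371 (A = 263*(-317) = -83371)
q = 456 (q = -152*(-3) = 456)
1/(q + A/484873) = 1/(456 - 83371/484873) = 1/(221018717/484873) = 484873/221018717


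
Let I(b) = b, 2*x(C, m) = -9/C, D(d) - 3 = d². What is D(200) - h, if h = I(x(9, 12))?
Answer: 80007/2 ≈ 40004.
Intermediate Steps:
D(d) = 3 + d²
x(C, m) = -9/(2*C) (x(C, m) = (-9/C)/2 = -9/(2*C))
h = -½ (h = -9/2/9 = -9/2*⅑ = -½ ≈ -0.50000)
D(200) - h = (3 + 200²) - 1*(-½) = (3 + 40000) + ½ = 40003 + ½ = 80007/2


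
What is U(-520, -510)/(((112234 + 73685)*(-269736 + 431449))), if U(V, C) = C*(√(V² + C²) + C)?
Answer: 86700/10021839749 - 1700*√5305/10021839749 ≈ -3.7039e-6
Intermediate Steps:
U(V, C) = C*(C + √(C² + V²)) (U(V, C) = C*(√(C² + V²) + C) = C*(C + √(C² + V²)))
U(-520, -510)/(((112234 + 73685)*(-269736 + 431449))) = (-510*(-510 + √((-510)² + (-520)²)))/(((112234 + 73685)*(-269736 + 431449))) = (-510*(-510 + √(260100 + 270400)))/((185919*161713)) = -510*(-510 + √530500)/30065519247 = -510*(-510 + 10*√5305)*(1/30065519247) = (260100 - 5100*√5305)*(1/30065519247) = 86700/10021839749 - 1700*√5305/10021839749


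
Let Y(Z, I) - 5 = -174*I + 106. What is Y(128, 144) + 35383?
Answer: 10438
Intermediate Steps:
Y(Z, I) = 111 - 174*I (Y(Z, I) = 5 + (-174*I + 106) = 5 + (106 - 174*I) = 111 - 174*I)
Y(128, 144) + 35383 = (111 - 174*144) + 35383 = (111 - 25056) + 35383 = -24945 + 35383 = 10438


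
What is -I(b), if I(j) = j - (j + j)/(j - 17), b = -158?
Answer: 27966/175 ≈ 159.81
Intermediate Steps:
I(j) = j - 2*j/(-17 + j)
-I(b) = -(-158)*(-19 - 158)/(-17 - 158) = -(-158)*(-177)/(-175) = -(-158)*(-1)*(-177)/175 = -1*(-27966/175) = 27966/175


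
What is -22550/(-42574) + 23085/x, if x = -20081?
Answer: -264997120/427464247 ≈ -0.61993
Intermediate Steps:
-22550/(-42574) + 23085/x = -22550/(-42574) + 23085/(-20081) = -22550*(-1/42574) + 23085*(-1/20081) = 11275/21287 - 23085/20081 = -264997120/427464247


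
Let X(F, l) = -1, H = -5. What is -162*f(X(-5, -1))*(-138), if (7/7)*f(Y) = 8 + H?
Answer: 67068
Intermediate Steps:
f(Y) = 3 (f(Y) = 8 - 5 = 3)
-162*f(X(-5, -1))*(-138) = -162*3*(-138) = -486*(-138) = 67068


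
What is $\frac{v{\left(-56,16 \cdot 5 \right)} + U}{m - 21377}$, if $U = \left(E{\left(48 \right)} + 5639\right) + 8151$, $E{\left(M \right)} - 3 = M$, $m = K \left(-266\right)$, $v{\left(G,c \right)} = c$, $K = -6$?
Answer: $- \frac{13921}{19781} \approx -0.70376$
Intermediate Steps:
$m = 1596$ ($m = \left(-6\right) \left(-266\right) = 1596$)
$E{\left(M \right)} = 3 + M$
$U = 13841$ ($U = \left(\left(3 + 48\right) + 5639\right) + 8151 = \left(51 + 5639\right) + 8151 = 5690 + 8151 = 13841$)
$\frac{v{\left(-56,16 \cdot 5 \right)} + U}{m - 21377} = \frac{16 \cdot 5 + 13841}{1596 - 21377} = \frac{80 + 13841}{-19781} = 13921 \left(- \frac{1}{19781}\right) = - \frac{13921}{19781}$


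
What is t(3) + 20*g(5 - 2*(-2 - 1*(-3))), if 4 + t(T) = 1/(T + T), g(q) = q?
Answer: 337/6 ≈ 56.167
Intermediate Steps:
t(T) = -4 + 1/(2*T) (t(T) = -4 + 1/(T + T) = -4 + 1/(2*T))
t(3) + 20*g(5 - 2*(-2 - 1*(-3))) = (-4 + (½)/3) + 20*(5 - 2*(-2 - 1*(-3))) = (-4 + (½)*(⅓)) + 20*(5 - 2*(-2 + 3)) = (-4 + ⅙) + 20*(5 - 2*1) = -23/6 + 20*(5 - 2) = -23/6 + 20*3 = -23/6 + 60 = 337/6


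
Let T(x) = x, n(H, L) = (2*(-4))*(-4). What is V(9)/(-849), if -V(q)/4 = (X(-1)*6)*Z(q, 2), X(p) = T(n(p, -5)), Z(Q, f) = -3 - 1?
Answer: -1024/283 ≈ -3.6184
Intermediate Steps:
Z(Q, f) = -4
n(H, L) = 32 (n(H, L) = -8*(-4) = 32)
X(p) = 32
V(q) = 3072 (V(q) = -4*32*6*(-4) = -768*(-4) = -4*(-768) = 3072)
V(9)/(-849) = 3072/(-849) = 3072*(-1/849) = -1024/283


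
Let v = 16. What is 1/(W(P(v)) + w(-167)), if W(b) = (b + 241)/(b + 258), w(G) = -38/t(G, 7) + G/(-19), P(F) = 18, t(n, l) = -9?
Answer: 15732/219463 ≈ 0.071684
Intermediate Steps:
w(G) = 38/9 - G/19 (w(G) = -38/(-9) + G/(-19) = -38*(-1/9) + G*(-1/19) = 38/9 - G/19)
W(b) = (241 + b)/(258 + b)
1/(W(P(v)) + w(-167)) = 1/((241 + 18)/(258 + 18) + (38/9 - 1/19*(-167))) = 1/(259/276 + (38/9 + 167/19)) = 1/((1/276)*259 + 2225/171) = 1/(259/276 + 2225/171) = 1/(219463/15732) = 15732/219463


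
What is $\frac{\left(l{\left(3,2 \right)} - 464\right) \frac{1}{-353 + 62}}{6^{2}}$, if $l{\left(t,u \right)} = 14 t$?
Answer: $\frac{211}{5238} \approx 0.040283$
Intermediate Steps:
$\frac{\left(l{\left(3,2 \right)} - 464\right) \frac{1}{-353 + 62}}{6^{2}} = \frac{\left(14 \cdot 3 - 464\right) \frac{1}{-353 + 62}}{6^{2}} = \frac{\left(42 - 464\right) \frac{1}{-291}}{36} = \left(-422\right) \left(- \frac{1}{291}\right) \frac{1}{36} = \frac{422}{291} \cdot \frac{1}{36} = \frac{211}{5238}$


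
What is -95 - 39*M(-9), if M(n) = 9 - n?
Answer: -797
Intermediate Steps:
-95 - 39*M(-9) = -95 - 39*(9 - 1*(-9)) = -95 - 39*(9 + 9) = -95 - 39*18 = -95 - 702 = -797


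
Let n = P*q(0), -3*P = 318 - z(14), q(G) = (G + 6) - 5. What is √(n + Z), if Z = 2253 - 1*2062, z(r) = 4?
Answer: √777/3 ≈ 9.2916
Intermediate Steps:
q(G) = 1 + G (q(G) = (6 + G) - 5 = 1 + G)
P = -314/3 (P = -(318 - 1*4)/3 = -(318 - 4)/3 = -⅓*314 = -314/3 ≈ -104.67)
Z = 191 (Z = 2253 - 2062 = 191)
n = -314/3 (n = -314*(1 + 0)/3 = -314/3*1 = -314/3 ≈ -104.67)
√(n + Z) = √(-314/3 + 191) = √(259/3) = √777/3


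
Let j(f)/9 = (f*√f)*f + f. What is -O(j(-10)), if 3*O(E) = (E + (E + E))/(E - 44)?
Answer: -184365/184499 + 900*I*√10/184499 ≈ -0.99927 + 0.015426*I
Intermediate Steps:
j(f) = 9*f + 9*f^(5/2) (j(f) = 9*((f*√f)*f + f) = 9*(f^(3/2)*f + f) = 9*(f^(5/2) + f) = 9*(f + f^(5/2)) = 9*f + 9*f^(5/2))
O(E) = E/(-44 + E) (O(E) = ((E + (E + E))/(E - 44))/3 = ((E + 2*E)/(-44 + E))/3 = ((3*E)/(-44 + E))/3 = (3*E/(-44 + E))/3 = E/(-44 + E))
-O(j(-10)) = -(9*(-10) + 9*(-10)^(5/2))/(-44 + (9*(-10) + 9*(-10)^(5/2))) = -(-90 + 9*(100*I*√10))/(-44 + (-90 + 9*(100*I*√10))) = -(-90 + 900*I*√10)/(-44 + (-90 + 900*I*√10)) = -(-90 + 900*I*√10)/(-134 + 900*I*√10)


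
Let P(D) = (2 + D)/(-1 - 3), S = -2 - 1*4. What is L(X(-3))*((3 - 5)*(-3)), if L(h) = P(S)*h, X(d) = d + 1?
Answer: -12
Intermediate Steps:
S = -6 (S = -2 - 4 = -6)
X(d) = 1 + d
P(D) = -½ - D/4 (P(D) = (2 + D)/(-4) = (2 + D)*(-¼) = -½ - D/4)
L(h) = h (L(h) = (-½ - ¼*(-6))*h = (-½ + 3/2)*h = 1*h = h)
L(X(-3))*((3 - 5)*(-3)) = (1 - 3)*((3 - 5)*(-3)) = -(-4)*(-3) = -2*6 = -12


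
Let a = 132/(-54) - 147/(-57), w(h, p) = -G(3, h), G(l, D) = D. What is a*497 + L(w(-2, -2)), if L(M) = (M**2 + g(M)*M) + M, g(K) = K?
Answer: 13141/171 ≈ 76.848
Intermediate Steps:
w(h, p) = -h
L(M) = M + 2*M**2 (L(M) = (M**2 + M*M) + M = (M**2 + M**2) + M = 2*M**2 + M = M + 2*M**2)
a = 23/171 (a = 132*(-1/54) - 147*(-1/57) = -22/9 + 49/19 = 23/171 ≈ 0.13450)
a*497 + L(w(-2, -2)) = (23/171)*497 + (-1*(-2))*(1 + 2*(-1*(-2))) = 11431/171 + 2*(1 + 2*2) = 11431/171 + 2*(1 + 4) = 11431/171 + 2*5 = 11431/171 + 10 = 13141/171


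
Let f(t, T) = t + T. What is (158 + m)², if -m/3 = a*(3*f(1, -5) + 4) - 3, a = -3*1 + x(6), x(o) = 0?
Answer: 9025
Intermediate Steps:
f(t, T) = T + t
a = -3 (a = -3*1 + 0 = -3 + 0 = -3)
m = -63 (m = -3*(-3*(3*(-5 + 1) + 4) - 3) = -3*(-3*(3*(-4) + 4) - 3) = -3*(-3*(-12 + 4) - 3) = -3*(-3*(-8) - 3) = -3*(24 - 3) = -3*21 = -63)
(158 + m)² = (158 - 63)² = 95² = 9025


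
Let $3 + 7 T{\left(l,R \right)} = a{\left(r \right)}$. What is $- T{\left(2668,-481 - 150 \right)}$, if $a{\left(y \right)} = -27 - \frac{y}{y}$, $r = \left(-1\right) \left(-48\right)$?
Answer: $\frac{31}{7} \approx 4.4286$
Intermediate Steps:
$r = 48$
$a{\left(y \right)} = -28$ ($a{\left(y \right)} = -27 - 1 = -28$)
$T{\left(l,R \right)} = - \frac{31}{7}$ ($T{\left(l,R \right)} = - \frac{3}{7} + \frac{1}{7} \left(-28\right) = - \frac{3}{7} - 4 = - \frac{31}{7}$)
$- T{\left(2668,-481 - 150 \right)} = \left(-1\right) \left(- \frac{31}{7}\right) = \frac{31}{7}$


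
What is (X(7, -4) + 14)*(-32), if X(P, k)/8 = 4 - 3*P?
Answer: 3904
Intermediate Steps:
X(P, k) = 32 - 24*P (X(P, k) = 8*(4 - 3*P) = 32 - 24*P)
(X(7, -4) + 14)*(-32) = ((32 - 24*7) + 14)*(-32) = ((32 - 168) + 14)*(-32) = (-136 + 14)*(-32) = -122*(-32) = 3904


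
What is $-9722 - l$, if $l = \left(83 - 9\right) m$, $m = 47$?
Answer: $-13200$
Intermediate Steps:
$l = 3478$ ($l = \left(83 - 9\right) 47 = 74 \cdot 47 = 3478$)
$-9722 - l = -9722 - 3478 = -13200$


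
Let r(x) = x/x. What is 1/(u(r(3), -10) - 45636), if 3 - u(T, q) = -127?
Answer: -1/45506 ≈ -2.1975e-5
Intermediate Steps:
r(x) = 1
u(T, q) = 130 (u(T, q) = 3 - 1*(-127) = 3 + 127 = 130)
1/(u(r(3), -10) - 45636) = 1/(130 - 45636) = 1/(-45506) = -1/45506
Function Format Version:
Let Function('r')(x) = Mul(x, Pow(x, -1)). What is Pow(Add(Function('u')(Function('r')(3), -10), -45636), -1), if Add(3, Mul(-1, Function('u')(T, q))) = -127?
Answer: Rational(-1, 45506) ≈ -2.1975e-5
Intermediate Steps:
Function('r')(x) = 1
Function('u')(T, q) = 130 (Function('u')(T, q) = Add(3, Mul(-1, -127)) = Add(3, 127) = 130)
Pow(Add(Function('u')(Function('r')(3), -10), -45636), -1) = Pow(Add(130, -45636), -1) = Pow(-45506, -1) = Rational(-1, 45506)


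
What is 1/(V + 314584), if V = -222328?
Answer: 1/92256 ≈ 1.0839e-5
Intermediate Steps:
1/(V + 314584) = 1/(-222328 + 314584) = 1/92256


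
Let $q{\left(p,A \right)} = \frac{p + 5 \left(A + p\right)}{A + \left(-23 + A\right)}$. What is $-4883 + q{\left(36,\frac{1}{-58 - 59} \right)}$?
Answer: $- \frac{13175186}{2693} \approx -4892.4$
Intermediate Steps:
$q{\left(p,A \right)} = \frac{5 A + 6 p}{-23 + 2 A}$ ($q{\left(p,A \right)} = \frac{p + \left(5 A + 5 p\right)}{-23 + 2 A} = \frac{5 A + 6 p}{-23 + 2 A}$)
$-4883 + q{\left(36,\frac{1}{-58 - 59} \right)} = -4883 + \frac{\frac{5}{-58 - 59} + 6 \cdot 36}{-23 + \frac{2}{-58 - 59}} = -4883 + \frac{\frac{5}{-117} + 216}{-23 + \frac{2}{-117}} = -4883 + \frac{5 \left(- \frac{1}{117}\right) + 216}{-23 + 2 \left(- \frac{1}{117}\right)} = -4883 + \frac{- \frac{5}{117} + 216}{-23 - \frac{2}{117}} = -4883 + \frac{1}{- \frac{2693}{117}} \cdot \frac{25267}{117} = -4883 - \frac{25267}{2693} = - \frac{13175186}{2693}$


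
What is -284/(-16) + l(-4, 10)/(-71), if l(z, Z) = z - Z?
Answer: 5097/284 ≈ 17.947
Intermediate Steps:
-284/(-16) + l(-4, 10)/(-71) = -284/(-16) + (-4 - 1*10)/(-71) = -284*(-1/16) + (-4 - 10)*(-1/71) = 71/4 - 14*(-1/71) = 71/4 + 14/71 = 5097/284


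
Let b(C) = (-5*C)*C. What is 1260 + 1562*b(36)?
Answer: -10120500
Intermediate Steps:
b(C) = -5*C²
1260 + 1562*b(36) = 1260 + 1562*(-5*36²) = 1260 + 1562*(-5*1296) = 1260 + 1562*(-6480) = 1260 - 10121760 = -10120500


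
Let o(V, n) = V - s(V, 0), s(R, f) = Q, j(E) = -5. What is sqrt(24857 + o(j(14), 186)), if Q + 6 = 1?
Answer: sqrt(24857) ≈ 157.66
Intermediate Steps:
Q = -5 (Q = -6 + 1 = -5)
s(R, f) = -5
o(V, n) = 5 + V (o(V, n) = V - 1*(-5) = V + 5 = 5 + V)
sqrt(24857 + o(j(14), 186)) = sqrt(24857 + (5 - 5)) = sqrt(24857 + 0) = sqrt(24857)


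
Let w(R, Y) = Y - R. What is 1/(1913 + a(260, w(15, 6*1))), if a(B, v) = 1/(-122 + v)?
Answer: 131/250602 ≈ 0.00052274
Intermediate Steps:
1/(1913 + a(260, w(15, 6*1))) = 1/(1913 + 1/(-122 + (6*1 - 1*15))) = 1/(1913 + 1/(-122 + (6 - 15))) = 1/(1913 + 1/(-122 - 9)) = 1/(1913 + 1/(-131)) = 1/(1913 - 1/131) = 1/(250602/131) = 131/250602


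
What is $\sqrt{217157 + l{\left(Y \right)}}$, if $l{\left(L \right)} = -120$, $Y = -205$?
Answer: $\sqrt{217037} \approx 465.87$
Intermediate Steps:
$\sqrt{217157 + l{\left(Y \right)}} = \sqrt{217157 - 120} = \sqrt{217037}$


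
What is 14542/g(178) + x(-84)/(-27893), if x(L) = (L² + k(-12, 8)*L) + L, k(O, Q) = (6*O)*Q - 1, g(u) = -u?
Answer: -207744163/2482477 ≈ -83.684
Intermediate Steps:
k(O, Q) = -1 + 6*O*Q (k(O, Q) = 6*O*Q - 1 = -1 + 6*O*Q)
x(L) = L² - 576*L (x(L) = (L² + (-1 + 6*(-12)*8)*L) + L = (L² + (-1 - 576)*L) + L = (L² - 577*L) + L = L² - 576*L)
14542/g(178) + x(-84)/(-27893) = 14542/((-1*178)) - 84*(-576 - 84)/(-27893) = 14542/(-178) - 84*(-660)*(-1/27893) = 14542*(-1/178) + 55440*(-1/27893) = -7271/89 - 55440/27893 = -207744163/2482477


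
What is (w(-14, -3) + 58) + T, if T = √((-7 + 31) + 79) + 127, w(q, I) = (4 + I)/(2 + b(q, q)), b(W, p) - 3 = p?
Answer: 1664/9 + √103 ≈ 195.04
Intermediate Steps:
b(W, p) = 3 + p
w(q, I) = (4 + I)/(5 + q) (w(q, I) = (4 + I)/(2 + (3 + q)) = (4 + I)/(5 + q))
T = 127 + √103 (T = √(24 + 79) + 127 = √103 + 127 = 127 + √103 ≈ 137.15)
(w(-14, -3) + 58) + T = ((4 - 3)/(5 - 14) + 58) + (127 + √103) = (1/(-9) + 58) + (127 + √103) = (-⅑*1 + 58) + (127 + √103) = (-⅑ + 58) + (127 + √103) = 521/9 + (127 + √103) = 1664/9 + √103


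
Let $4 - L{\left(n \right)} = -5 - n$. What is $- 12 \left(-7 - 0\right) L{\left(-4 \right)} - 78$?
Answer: $342$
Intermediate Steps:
$L{\left(n \right)} = 9 + n$ ($L{\left(n \right)} = 4 - \left(-5 - n\right) = 4 + \left(5 + n\right) = 9 + n$)
$- 12 \left(-7 - 0\right) L{\left(-4 \right)} - 78 = - 12 \left(-7 - 0\right) \left(9 - 4\right) - 78 = - 12 \left(-7 + 0\right) 5 - 78 = \left(-12\right) \left(-7\right) 5 - 78 = 84 \cdot 5 - 78 = 420 - 78 = 342$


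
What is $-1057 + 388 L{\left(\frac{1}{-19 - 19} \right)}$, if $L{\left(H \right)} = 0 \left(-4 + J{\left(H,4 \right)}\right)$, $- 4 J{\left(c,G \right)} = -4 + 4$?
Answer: $-1057$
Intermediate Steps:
$J{\left(c,G \right)} = 0$ ($J{\left(c,G \right)} = - \frac{-4 + 4}{4} = \left(- \frac{1}{4}\right) 0 = 0$)
$L{\left(H \right)} = 0$ ($L{\left(H \right)} = 0 \left(-4 + 0\right) = 0 \left(-4\right) = 0$)
$-1057 + 388 L{\left(\frac{1}{-19 - 19} \right)} = -1057 + 388 \cdot 0 = -1057 + 0 = -1057$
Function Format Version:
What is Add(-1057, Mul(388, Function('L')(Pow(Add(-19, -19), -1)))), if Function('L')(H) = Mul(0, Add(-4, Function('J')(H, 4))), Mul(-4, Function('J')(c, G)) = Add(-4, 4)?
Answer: -1057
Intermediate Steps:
Function('J')(c, G) = 0 (Function('J')(c, G) = Mul(Rational(-1, 4), Add(-4, 4)) = Mul(Rational(-1, 4), 0) = 0)
Function('L')(H) = 0 (Function('L')(H) = Mul(0, Add(-4, 0)) = Mul(0, -4) = 0)
Add(-1057, Mul(388, Function('L')(Pow(Add(-19, -19), -1)))) = Add(-1057, Mul(388, 0)) = Add(-1057, 0) = -1057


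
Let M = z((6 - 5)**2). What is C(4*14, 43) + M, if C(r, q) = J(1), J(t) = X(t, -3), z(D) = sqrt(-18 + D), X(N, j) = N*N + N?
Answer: 2 + I*sqrt(17) ≈ 2.0 + 4.1231*I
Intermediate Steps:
X(N, j) = N + N**2 (X(N, j) = N**2 + N = N + N**2)
J(t) = t*(1 + t)
C(r, q) = 2 (C(r, q) = 1*(1 + 1) = 1*2 = 2)
M = I*sqrt(17) (M = sqrt(-18 + (6 - 5)**2) = sqrt(-18 + 1**2) = sqrt(-18 + 1) = sqrt(-17) = I*sqrt(17) ≈ 4.1231*I)
C(4*14, 43) + M = 2 + I*sqrt(17)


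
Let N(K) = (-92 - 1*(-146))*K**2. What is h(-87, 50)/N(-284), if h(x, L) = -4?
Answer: -1/1088856 ≈ -9.1840e-7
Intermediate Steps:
N(K) = 54*K**2 (N(K) = (-92 + 146)*K**2 = 54*K**2)
h(-87, 50)/N(-284) = -4/(54*(-284)**2) = -4/(54*80656) = -4/4355424 = -4*1/4355424 = -1/1088856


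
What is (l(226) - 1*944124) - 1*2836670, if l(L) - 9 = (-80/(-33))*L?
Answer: -124747825/33 ≈ -3.7802e+6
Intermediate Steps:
l(L) = 9 + 80*L/33 (l(L) = 9 + (-80/(-33))*L = 9 + (-80*(-1/33))*L = 9 + 80*L/33)
(l(226) - 1*944124) - 1*2836670 = ((9 + (80/33)*226) - 1*944124) - 1*2836670 = ((9 + 18080/33) - 944124) - 2836670 = (18377/33 - 944124) - 2836670 = -31137715/33 - 2836670 = -124747825/33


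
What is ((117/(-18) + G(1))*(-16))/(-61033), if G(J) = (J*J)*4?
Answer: -40/61033 ≈ -0.00065538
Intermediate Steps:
G(J) = 4*J² (G(J) = J²*4 = 4*J²)
((117/(-18) + G(1))*(-16))/(-61033) = ((117/(-18) + 4*1²)*(-16))/(-61033) = ((117*(-1/18) + 4*1)*(-16))*(-1/61033) = ((-13/2 + 4)*(-16))*(-1/61033) = -5/2*(-16)*(-1/61033) = 40*(-1/61033) = -40/61033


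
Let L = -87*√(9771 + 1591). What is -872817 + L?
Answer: -872817 - 87*√11362 ≈ -8.8209e+5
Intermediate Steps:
L = -87*√11362 ≈ -9273.6
-872817 + L = -872817 - 87*√11362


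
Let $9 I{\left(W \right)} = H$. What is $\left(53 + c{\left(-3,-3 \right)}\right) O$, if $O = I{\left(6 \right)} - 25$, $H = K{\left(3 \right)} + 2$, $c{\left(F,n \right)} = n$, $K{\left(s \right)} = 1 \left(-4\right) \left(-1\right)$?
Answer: $- \frac{3650}{3} \approx -1216.7$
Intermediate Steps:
$K{\left(s \right)} = 4$ ($K{\left(s \right)} = \left(-4\right) \left(-1\right) = 4$)
$H = 6$ ($H = 4 + 2 = 6$)
$I{\left(W \right)} = \frac{2}{3}$ ($I{\left(W \right)} = \frac{1}{9} \cdot 6 = \frac{2}{3}$)
$O = - \frac{73}{3}$ ($O = \frac{2}{3} - 25 = - \frac{73}{3} \approx -24.333$)
$\left(53 + c{\left(-3,-3 \right)}\right) O = \left(53 - 3\right) \left(- \frac{73}{3}\right) = 50 \left(- \frac{73}{3}\right) = - \frac{3650}{3}$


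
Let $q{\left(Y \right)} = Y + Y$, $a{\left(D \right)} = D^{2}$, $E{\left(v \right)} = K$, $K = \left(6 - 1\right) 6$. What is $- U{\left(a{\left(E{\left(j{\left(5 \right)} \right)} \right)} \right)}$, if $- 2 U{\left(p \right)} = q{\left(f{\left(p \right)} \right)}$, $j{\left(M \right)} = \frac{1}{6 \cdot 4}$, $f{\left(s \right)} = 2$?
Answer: $2$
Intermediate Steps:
$j{\left(M \right)} = \frac{1}{24}$
$K = 30$ ($K = 5 \cdot 6 = 30$)
$E{\left(v \right)} = 30$
$q{\left(Y \right)} = 2 Y$
$U{\left(p \right)} = -2$ ($U{\left(p \right)} = - \frac{2 \cdot 2}{2} = \left(- \frac{1}{2}\right) 4 = -2$)
$- U{\left(a{\left(E{\left(j{\left(5 \right)} \right)} \right)} \right)} = \left(-1\right) \left(-2\right) = 2$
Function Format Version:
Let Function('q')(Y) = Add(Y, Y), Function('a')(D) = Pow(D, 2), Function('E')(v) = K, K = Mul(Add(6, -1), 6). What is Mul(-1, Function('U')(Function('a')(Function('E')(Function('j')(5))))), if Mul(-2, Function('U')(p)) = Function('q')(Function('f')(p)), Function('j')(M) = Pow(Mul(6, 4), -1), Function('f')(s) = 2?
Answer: 2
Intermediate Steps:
Function('j')(M) = Rational(1, 24) (Function('j')(M) = Pow(24, -1) = Rational(1, 24))
K = 30 (K = Mul(5, 6) = 30)
Function('E')(v) = 30
Function('q')(Y) = Mul(2, Y)
Function('U')(p) = -2 (Function('U')(p) = Mul(Rational(-1, 2), Mul(2, 2)) = Mul(Rational(-1, 2), 4) = -2)
Mul(-1, Function('U')(Function('a')(Function('E')(Function('j')(5))))) = Mul(-1, -2) = 2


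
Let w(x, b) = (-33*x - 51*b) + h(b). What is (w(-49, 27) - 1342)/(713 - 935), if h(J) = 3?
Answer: 1099/222 ≈ 4.9504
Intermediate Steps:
w(x, b) = 3 - 51*b - 33*x (w(x, b) = (-33*x - 51*b) + 3 = (-51*b - 33*x) + 3 = 3 - 51*b - 33*x)
(w(-49, 27) - 1342)/(713 - 935) = ((3 - 51*27 - 33*(-49)) - 1342)/(713 - 935) = ((3 - 1377 + 1617) - 1342)/(-222) = (243 - 1342)*(-1/222) = -1099*(-1/222) = 1099/222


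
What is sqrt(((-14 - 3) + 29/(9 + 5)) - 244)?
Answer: 5*I*sqrt(2030)/14 ≈ 16.091*I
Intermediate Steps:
sqrt(((-14 - 3) + 29/(9 + 5)) - 244) = sqrt((-17 + 29/14) - 244) = sqrt(-209/14 - 244) = sqrt(-3625/14) = 5*I*sqrt(2030)/14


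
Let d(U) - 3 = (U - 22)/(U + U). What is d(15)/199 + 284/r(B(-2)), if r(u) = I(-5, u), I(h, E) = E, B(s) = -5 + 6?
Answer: 1695563/5970 ≈ 284.01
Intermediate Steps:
B(s) = 1
d(U) = 3 + (-22 + U)/(2*U) (d(U) = 3 + (U - 22)/(U + U) = 3 + (-22 + U)/((2*U)) = 3 + (-22 + U)*(1/(2*U)) = 3 + (-22 + U)/(2*U))
r(u) = u
d(15)/199 + 284/r(B(-2)) = (7/2 - 11/15)/199 + 284/1 = (7/2 - 11*1/15)*(1/199) + 284*1 = (7/2 - 11/15)*(1/199) + 284 = (83/30)*(1/199) + 284 = 83/5970 + 284 = 1695563/5970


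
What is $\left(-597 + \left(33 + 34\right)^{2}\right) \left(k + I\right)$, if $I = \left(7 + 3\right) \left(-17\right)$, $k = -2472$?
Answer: $-10282664$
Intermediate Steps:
$I = -170$ ($I = 10 \left(-17\right) = -170$)
$\left(-597 + \left(33 + 34\right)^{2}\right) \left(k + I\right) = \left(-597 + \left(33 + 34\right)^{2}\right) \left(-2472 - 170\right) = \left(-597 + 67^{2}\right) \left(-2642\right) = \left(-597 + 4489\right) \left(-2642\right) = 3892 \left(-2642\right) = -10282664$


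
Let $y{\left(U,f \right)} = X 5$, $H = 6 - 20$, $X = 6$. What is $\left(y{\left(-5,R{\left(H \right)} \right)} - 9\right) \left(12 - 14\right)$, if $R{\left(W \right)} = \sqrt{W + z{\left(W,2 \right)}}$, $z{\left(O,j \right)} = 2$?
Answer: $-42$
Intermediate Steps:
$H = -14$ ($H = 6 - 20 = -14$)
$R{\left(W \right)} = \sqrt{2 + W}$ ($R{\left(W \right)} = \sqrt{W + 2} = \sqrt{2 + W}$)
$y{\left(U,f \right)} = 30$ ($y{\left(U,f \right)} = 6 \cdot 5 = 30$)
$\left(y{\left(-5,R{\left(H \right)} \right)} - 9\right) \left(12 - 14\right) = \left(30 - 9\right) \left(12 - 14\right) = 21 \left(-2\right) = -42$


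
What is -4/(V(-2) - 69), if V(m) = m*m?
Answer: 4/65 ≈ 0.061538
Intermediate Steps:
V(m) = m**2
-4/(V(-2) - 69) = -4/((-2)**2 - 69) = -4/(4 - 69) = -4/(-65) = -1/65*(-4) = 4/65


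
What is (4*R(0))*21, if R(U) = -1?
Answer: -84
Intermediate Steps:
(4*R(0))*21 = (4*(-1))*21 = -4*21 = -84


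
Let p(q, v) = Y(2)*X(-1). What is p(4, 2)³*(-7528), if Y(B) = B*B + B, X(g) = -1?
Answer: 1626048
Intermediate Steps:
Y(B) = B + B² (Y(B) = B² + B = B + B²)
p(q, v) = -6 (p(q, v) = (2*(1 + 2))*(-1) = (2*3)*(-1) = 6*(-1) = -6)
p(4, 2)³*(-7528) = (-6)³*(-7528) = -216*(-7528) = 1626048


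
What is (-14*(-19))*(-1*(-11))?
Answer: 2926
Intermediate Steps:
(-14*(-19))*(-1*(-11)) = 266*11 = 2926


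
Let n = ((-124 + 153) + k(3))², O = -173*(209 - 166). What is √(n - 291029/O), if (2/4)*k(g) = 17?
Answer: 2*√55451087095/7439 ≈ 63.310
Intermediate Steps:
k(g) = 34 (k(g) = 2*17 = 34)
O = -7439 (O = -173*43 = -7439)
n = 3969 (n = ((-124 + 153) + 34)² = (29 + 34)² = 63² = 3969)
√(n - 291029/O) = √(3969 - 291029/(-7439)) = √(3969 - 291029*(-1/7439)) = √(3969 + 291029/7439) = √(29816420/7439) = 2*√55451087095/7439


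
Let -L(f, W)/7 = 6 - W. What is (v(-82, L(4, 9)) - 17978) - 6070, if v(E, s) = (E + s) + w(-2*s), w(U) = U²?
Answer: -22345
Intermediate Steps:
L(f, W) = -42 + 7*W (L(f, W) = -7*(6 - W) = -42 + 7*W)
v(E, s) = E + s + 4*s² (v(E, s) = (E + s) + (-2*s)² = (E + s) + 4*s² = E + s + 4*s²)
(v(-82, L(4, 9)) - 17978) - 6070 = ((-82 + (-42 + 7*9) + 4*(-42 + 7*9)²) - 17978) - 6070 = ((-82 + (-42 + 63) + 4*(-42 + 63)²) - 17978) - 6070 = ((-82 + 21 + 4*21²) - 17978) - 6070 = ((-82 + 21 + 4*441) - 17978) - 6070 = ((-82 + 21 + 1764) - 17978) - 6070 = (1703 - 17978) - 6070 = -16275 - 6070 = -22345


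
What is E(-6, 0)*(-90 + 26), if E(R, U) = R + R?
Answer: 768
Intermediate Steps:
E(R, U) = 2*R
E(-6, 0)*(-90 + 26) = (2*(-6))*(-90 + 26) = -12*(-64) = 768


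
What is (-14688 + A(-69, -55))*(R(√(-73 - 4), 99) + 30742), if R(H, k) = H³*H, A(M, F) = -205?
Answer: -546141203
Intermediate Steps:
R(H, k) = H⁴
(-14688 + A(-69, -55))*(R(√(-73 - 4), 99) + 30742) = (-14688 - 205)*((√(-73 - 4))⁴ + 30742) = -14893*((√(-77))⁴ + 30742) = -14893*((I*√77)⁴ + 30742) = -14893*(5929 + 30742) = -14893*36671 = -546141203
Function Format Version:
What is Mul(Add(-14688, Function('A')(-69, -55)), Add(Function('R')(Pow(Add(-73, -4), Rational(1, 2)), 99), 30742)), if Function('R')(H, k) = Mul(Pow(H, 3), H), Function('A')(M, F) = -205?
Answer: -546141203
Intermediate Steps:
Function('R')(H, k) = Pow(H, 4)
Mul(Add(-14688, Function('A')(-69, -55)), Add(Function('R')(Pow(Add(-73, -4), Rational(1, 2)), 99), 30742)) = Mul(Add(-14688, -205), Add(Pow(Pow(Add(-73, -4), Rational(1, 2)), 4), 30742)) = Mul(-14893, Add(Pow(Pow(-77, Rational(1, 2)), 4), 30742)) = Mul(-14893, Add(Pow(Mul(I, Pow(77, Rational(1, 2))), 4), 30742)) = Mul(-14893, Add(5929, 30742)) = Mul(-14893, 36671) = -546141203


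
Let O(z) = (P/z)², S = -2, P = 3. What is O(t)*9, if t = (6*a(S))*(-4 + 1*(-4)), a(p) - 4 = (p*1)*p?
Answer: 9/16384 ≈ 0.00054932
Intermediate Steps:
a(p) = 4 + p² (a(p) = 4 + (p*1)*p = 4 + p*p = 4 + p²)
t = -384 (t = (6*(4 + (-2)²))*(-4 + 1*(-4)) = (6*(4 + 4))*(-4 - 4) = (6*8)*(-8) = 48*(-8) = -384)
O(z) = 9/z² (O(z) = (3/z)² = 9/z²)
O(t)*9 = (9/(-384)²)*9 = (9*(1/147456))*9 = (1/16384)*9 = 9/16384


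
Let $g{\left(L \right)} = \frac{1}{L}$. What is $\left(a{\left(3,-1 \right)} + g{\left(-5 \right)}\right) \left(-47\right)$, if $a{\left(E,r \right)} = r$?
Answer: $\frac{282}{5} \approx 56.4$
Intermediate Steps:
$\left(a{\left(3,-1 \right)} + g{\left(-5 \right)}\right) \left(-47\right) = \left(-1 + \frac{1}{-5}\right) \left(-47\right) = \left(-1 - \frac{1}{5}\right) \left(-47\right) = \left(- \frac{6}{5}\right) \left(-47\right) = \frac{282}{5}$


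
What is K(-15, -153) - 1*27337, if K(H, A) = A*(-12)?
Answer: -25501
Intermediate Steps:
K(H, A) = -12*A
K(-15, -153) - 1*27337 = -12*(-153) - 1*27337 = 1836 - 27337 = -25501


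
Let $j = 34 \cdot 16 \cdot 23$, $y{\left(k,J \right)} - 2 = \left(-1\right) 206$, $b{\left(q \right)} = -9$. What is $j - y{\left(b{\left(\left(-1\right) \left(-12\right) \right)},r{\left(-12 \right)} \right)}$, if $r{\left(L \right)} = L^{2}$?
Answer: $12716$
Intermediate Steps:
$y{\left(k,J \right)} = -204$ ($y{\left(k,J \right)} = 2 - 206 = -204$)
$j = 12512$ ($j = 544 \cdot 23 = 12512$)
$j - y{\left(b{\left(\left(-1\right) \left(-12\right) \right)},r{\left(-12 \right)} \right)} = 12512 - -204 = 12512 + 204 = 12716$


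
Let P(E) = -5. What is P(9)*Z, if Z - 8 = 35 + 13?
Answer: -280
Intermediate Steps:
Z = 56 (Z = 8 + (35 + 13) = 8 + 48 = 56)
P(9)*Z = -5*56 = -280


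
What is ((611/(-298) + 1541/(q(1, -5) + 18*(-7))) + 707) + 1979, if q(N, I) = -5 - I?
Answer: 25079431/9387 ≈ 2671.7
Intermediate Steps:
((611/(-298) + 1541/(q(1, -5) + 18*(-7))) + 707) + 1979 = ((611/(-298) + 1541/((-5 - 1*(-5)) + 18*(-7))) + 707) + 1979 = ((611*(-1/298) + 1541/((-5 + 5) - 126)) + 707) + 1979 = ((-611/298 + 1541/(0 - 126)) + 707) + 1979 = ((-611/298 + 1541/(-126)) + 707) + 1979 = ((-611/298 + 1541*(-1/126)) + 707) + 1979 = ((-611/298 - 1541/126) + 707) + 1979 = (-134051/9387 + 707) + 1979 = 6502558/9387 + 1979 = 25079431/9387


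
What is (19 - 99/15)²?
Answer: 3844/25 ≈ 153.76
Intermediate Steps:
(19 - 99/15)² = (19 - 99*1/15)² = (19 - 33/5)² = (62/5)² = 3844/25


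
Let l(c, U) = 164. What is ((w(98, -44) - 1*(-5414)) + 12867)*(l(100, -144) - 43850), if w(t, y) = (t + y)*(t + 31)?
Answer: -1102940442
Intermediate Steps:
w(t, y) = (31 + t)*(t + y) (w(t, y) = (t + y)*(31 + t) = (31 + t)*(t + y))
((w(98, -44) - 1*(-5414)) + 12867)*(l(100, -144) - 43850) = (((98² + 31*98 + 31*(-44) + 98*(-44)) - 1*(-5414)) + 12867)*(164 - 43850) = (((9604 + 3038 - 1364 - 4312) + 5414) + 12867)*(-43686) = ((6966 + 5414) + 12867)*(-43686) = (12380 + 12867)*(-43686) = 25247*(-43686) = -1102940442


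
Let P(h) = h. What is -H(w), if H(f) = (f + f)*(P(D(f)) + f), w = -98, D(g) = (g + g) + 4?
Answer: -56840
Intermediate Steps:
D(g) = 4 + 2*g (D(g) = 2*g + 4 = 4 + 2*g)
H(f) = 2*f*(4 + 3*f) (H(f) = (f + f)*((4 + 2*f) + f) = (2*f)*(4 + 3*f) = 2*f*(4 + 3*f))
-H(w) = -2*(-98)*(4 + 3*(-98)) = -2*(-98)*(4 - 294) = -2*(-98)*(-290) = -1*56840 = -56840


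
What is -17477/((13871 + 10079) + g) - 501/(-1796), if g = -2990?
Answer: -5221933/9411040 ≈ -0.55487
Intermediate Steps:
-17477/((13871 + 10079) + g) - 501/(-1796) = -17477/((13871 + 10079) - 2990) - 501/(-1796) = -17477/(23950 - 2990) - 501*(-1/1796) = -17477/20960 + 501/1796 = -5221933/9411040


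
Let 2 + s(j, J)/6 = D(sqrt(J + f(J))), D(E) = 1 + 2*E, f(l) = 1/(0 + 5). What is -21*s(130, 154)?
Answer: 126 - 252*sqrt(3855)/5 ≈ -3003.3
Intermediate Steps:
f(l) = 1/5
s(j, J) = -6 + 12*sqrt(1/5 + J) (s(j, J) = -12 + 6*(1 + 2*sqrt(J + 1/5)) = -12 + 6*(1 + 2*sqrt(1/5 + J)) = -12 + (6 + 12*sqrt(1/5 + J)) = -6 + 12*sqrt(1/5 + J))
-21*s(130, 154) = -21*(-6 + 12*sqrt(5 + 25*154)/5) = -21*(-6 + 12*sqrt(5 + 3850)/5) = -21*(-6 + 12*sqrt(3855)/5) = 126 - 252*sqrt(3855)/5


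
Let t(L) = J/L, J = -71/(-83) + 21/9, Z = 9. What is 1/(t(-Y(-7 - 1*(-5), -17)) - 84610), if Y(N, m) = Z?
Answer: -2241/189611804 ≈ -1.1819e-5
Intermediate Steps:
Y(N, m) = 9
J = 794/249 (J = -71*(-1/83) + 21*(⅑) = 71/83 + 7/3 = 794/249 ≈ 3.1888)
t(L) = 794/(249*L)
1/(t(-Y(-7 - 1*(-5), -17)) - 84610) = 1/(794/(249*((-1*9))) - 84610) = 1/((794/249)/(-9) - 84610) = 1/((794/249)*(-⅑) - 84610) = 1/(-794/2241 - 84610) = 1/(-189611804/2241) = -2241/189611804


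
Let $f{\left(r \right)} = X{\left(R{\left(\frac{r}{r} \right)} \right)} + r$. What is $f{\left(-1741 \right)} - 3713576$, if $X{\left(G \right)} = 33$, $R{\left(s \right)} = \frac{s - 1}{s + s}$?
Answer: $-3715284$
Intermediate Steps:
$R{\left(s \right)} = \frac{-1 + s}{2 s}$
$f{\left(r \right)} = 33 + r$
$f{\left(-1741 \right)} - 3713576 = \left(33 - 1741\right) - 3713576 = -1708 - 3713576 = -3715284$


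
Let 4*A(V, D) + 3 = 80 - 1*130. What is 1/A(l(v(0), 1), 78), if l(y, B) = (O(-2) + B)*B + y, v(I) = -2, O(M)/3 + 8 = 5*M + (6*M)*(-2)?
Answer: -4/53 ≈ -0.075472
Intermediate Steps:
O(M) = -24 - 21*M (O(M) = -24 + 3*(5*M + (6*M)*(-2)) = -24 + 3*(5*M - 12*M) = -24 + 3*(-7*M) = -24 - 21*M)
l(y, B) = y + B*(18 + B) (l(y, B) = ((-24 - 21*(-2)) + B)*B + y = ((-24 + 42) + B)*B + y = (18 + B)*B + y = B*(18 + B) + y = y + B*(18 + B))
A(V, D) = -53/4 (A(V, D) = -¾ + (80 - 1*130)/4 = -¾ + (80 - 130)/4 = -¾ + (¼)*(-50) = -¾ - 25/2 = -53/4)
1/A(l(v(0), 1), 78) = 1/(-53/4) = -4/53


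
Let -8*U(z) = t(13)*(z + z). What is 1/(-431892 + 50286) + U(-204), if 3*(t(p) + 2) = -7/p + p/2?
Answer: -1621832/2480439 ≈ -0.65385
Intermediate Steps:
t(p) = -2 - 7/(3*p) + p/6 (t(p) = -2 + (-7/p + p/2)/3 = -2 + (p/2 - 7/p)/3 = -2 + (-7/(3*p) + p/6) = -2 - 7/(3*p) + p/6)
U(z) = z/312 (U(z) = -(1/6)*(-14 + 13*(-12 + 13))/13*(z + z)/8 = -(1/6)*(1/13)*(-14 + 13*1)*2*z/8 = -(1/6)*(1/13)*(-14 + 13)*2*z/8 = -(1/6)*(1/13)*(-1)*2*z/8 = -(-1)*2*z/624 = -(-1)*z/312 = z/312)
1/(-431892 + 50286) + U(-204) = 1/(-431892 + 50286) + (1/312)*(-204) = 1/(-381606) - 17/26 = -1/381606 - 17/26 = -1621832/2480439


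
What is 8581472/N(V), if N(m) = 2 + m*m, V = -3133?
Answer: 8581472/9815691 ≈ 0.87426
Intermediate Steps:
N(m) = 2 + m²
8581472/N(V) = 8581472/(2 + (-3133)²) = 8581472/(2 + 9815689) = 8581472/9815691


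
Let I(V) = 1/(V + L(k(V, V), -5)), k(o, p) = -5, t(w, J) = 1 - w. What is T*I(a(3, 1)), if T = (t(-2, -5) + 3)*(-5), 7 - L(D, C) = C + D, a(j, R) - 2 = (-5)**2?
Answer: -15/22 ≈ -0.68182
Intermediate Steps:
a(j, R) = 27 (a(j, R) = 2 + (-5)**2 = 2 + 25 = 27)
L(D, C) = 7 - C - D (L(D, C) = 7 - (C + D) = 7 + (-C - D) = 7 - C - D)
T = -30 (T = ((1 - 1*(-2)) + 3)*(-5) = ((1 + 2) + 3)*(-5) = (3 + 3)*(-5) = 6*(-5) = -30)
I(V) = 1/(17 + V) (I(V) = 1/(V + (7 - 1*(-5) - 1*(-5))) = 1/(V + (7 + 5 + 5)) = 1/(V + 17) = 1/(17 + V))
T*I(a(3, 1)) = -30/(17 + 27) = -30/44 = -30*1/44 = -15/22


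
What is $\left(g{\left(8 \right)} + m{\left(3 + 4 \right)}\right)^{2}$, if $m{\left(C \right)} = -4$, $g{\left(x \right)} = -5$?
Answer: $81$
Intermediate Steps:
$\left(g{\left(8 \right)} + m{\left(3 + 4 \right)}\right)^{2} = \left(-5 - 4\right)^{2} = \left(-9\right)^{2} = 81$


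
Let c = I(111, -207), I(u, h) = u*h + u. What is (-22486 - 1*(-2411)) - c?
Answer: 2791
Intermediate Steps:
I(u, h) = u + h*u (I(u, h) = h*u + u = u + h*u)
c = -22866 (c = 111*(1 - 207) = 111*(-206) = -22866)
(-22486 - 1*(-2411)) - c = (-22486 - 1*(-2411)) - 1*(-22866) = (-22486 + 2411) + 22866 = -20075 + 22866 = 2791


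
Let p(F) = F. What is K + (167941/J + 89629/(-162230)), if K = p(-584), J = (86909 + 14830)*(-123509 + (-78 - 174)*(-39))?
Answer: -1096806554063202221/1876318315947570 ≈ -584.55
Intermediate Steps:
J = -11565791259 (J = 101739*(-123509 - 252*(-39)) = 101739*(-123509 + 9828) = 101739*(-113681) = -11565791259)
K = -584
K + (167941/J + 89629/(-162230)) = -584 + (167941/(-11565791259) + 89629/(-162230)) = -584 + (167941*(-1/11565791259) + 89629*(-1/162230)) = -584 + (-167941/11565791259 - 89629/162230) = -584 - 1036657549821341/1876318315947570 = -1096806554063202221/1876318315947570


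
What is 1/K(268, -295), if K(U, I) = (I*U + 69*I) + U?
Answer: -1/99147 ≈ -1.0086e-5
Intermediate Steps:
K(U, I) = U + 69*I + I*U (K(U, I) = (69*I + I*U) + U = U + 69*I + I*U)
1/K(268, -295) = 1/(268 + 69*(-295) - 295*268) = 1/(268 - 20355 - 79060) = 1/(-99147) = -1/99147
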